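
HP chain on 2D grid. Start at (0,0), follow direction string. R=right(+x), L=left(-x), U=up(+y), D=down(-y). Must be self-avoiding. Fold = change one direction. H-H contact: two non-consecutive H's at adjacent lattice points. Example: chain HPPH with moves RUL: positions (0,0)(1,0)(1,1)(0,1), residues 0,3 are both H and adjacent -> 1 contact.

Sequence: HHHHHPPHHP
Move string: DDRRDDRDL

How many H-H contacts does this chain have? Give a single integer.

Positions: [(0, 0), (0, -1), (0, -2), (1, -2), (2, -2), (2, -3), (2, -4), (3, -4), (3, -5), (2, -5)]
No H-H contacts found.

Answer: 0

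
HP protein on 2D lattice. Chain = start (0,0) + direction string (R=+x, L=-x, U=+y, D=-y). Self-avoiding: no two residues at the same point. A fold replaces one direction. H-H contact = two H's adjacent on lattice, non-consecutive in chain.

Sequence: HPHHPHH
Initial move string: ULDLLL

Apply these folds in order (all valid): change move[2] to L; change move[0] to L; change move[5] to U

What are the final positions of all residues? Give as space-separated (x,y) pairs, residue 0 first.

Initial moves: ULDLLL
Fold: move[2]->L => ULLLLL (positions: [(0, 0), (0, 1), (-1, 1), (-2, 1), (-3, 1), (-4, 1), (-5, 1)])
Fold: move[0]->L => LLLLLL (positions: [(0, 0), (-1, 0), (-2, 0), (-3, 0), (-4, 0), (-5, 0), (-6, 0)])
Fold: move[5]->U => LLLLLU (positions: [(0, 0), (-1, 0), (-2, 0), (-3, 0), (-4, 0), (-5, 0), (-5, 1)])

Answer: (0,0) (-1,0) (-2,0) (-3,0) (-4,0) (-5,0) (-5,1)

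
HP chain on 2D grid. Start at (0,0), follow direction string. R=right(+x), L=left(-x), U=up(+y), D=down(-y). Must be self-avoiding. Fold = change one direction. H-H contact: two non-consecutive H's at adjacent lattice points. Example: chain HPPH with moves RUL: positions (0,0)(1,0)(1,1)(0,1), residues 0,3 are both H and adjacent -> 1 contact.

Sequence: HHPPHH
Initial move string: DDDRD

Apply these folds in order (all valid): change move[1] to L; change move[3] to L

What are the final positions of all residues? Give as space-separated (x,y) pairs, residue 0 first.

Initial moves: DDDRD
Fold: move[1]->L => DLDRD (positions: [(0, 0), (0, -1), (-1, -1), (-1, -2), (0, -2), (0, -3)])
Fold: move[3]->L => DLDLD (positions: [(0, 0), (0, -1), (-1, -1), (-1, -2), (-2, -2), (-2, -3)])

Answer: (0,0) (0,-1) (-1,-1) (-1,-2) (-2,-2) (-2,-3)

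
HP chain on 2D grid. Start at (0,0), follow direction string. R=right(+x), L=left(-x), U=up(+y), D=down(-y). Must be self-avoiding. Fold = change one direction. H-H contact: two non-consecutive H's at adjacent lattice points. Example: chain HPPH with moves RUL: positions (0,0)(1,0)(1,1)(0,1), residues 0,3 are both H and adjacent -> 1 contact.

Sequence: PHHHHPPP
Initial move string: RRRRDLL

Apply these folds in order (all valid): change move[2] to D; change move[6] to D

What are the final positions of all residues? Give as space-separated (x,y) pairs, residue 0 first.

Initial moves: RRRRDLL
Fold: move[2]->D => RRDRDLL (positions: [(0, 0), (1, 0), (2, 0), (2, -1), (3, -1), (3, -2), (2, -2), (1, -2)])
Fold: move[6]->D => RRDRDLD (positions: [(0, 0), (1, 0), (2, 0), (2, -1), (3, -1), (3, -2), (2, -2), (2, -3)])

Answer: (0,0) (1,0) (2,0) (2,-1) (3,-1) (3,-2) (2,-2) (2,-3)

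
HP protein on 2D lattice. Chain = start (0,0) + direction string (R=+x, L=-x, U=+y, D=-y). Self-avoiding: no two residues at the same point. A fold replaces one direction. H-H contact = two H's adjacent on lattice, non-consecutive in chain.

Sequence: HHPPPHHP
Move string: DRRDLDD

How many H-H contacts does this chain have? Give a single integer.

Answer: 0

Derivation:
Positions: [(0, 0), (0, -1), (1, -1), (2, -1), (2, -2), (1, -2), (1, -3), (1, -4)]
No H-H contacts found.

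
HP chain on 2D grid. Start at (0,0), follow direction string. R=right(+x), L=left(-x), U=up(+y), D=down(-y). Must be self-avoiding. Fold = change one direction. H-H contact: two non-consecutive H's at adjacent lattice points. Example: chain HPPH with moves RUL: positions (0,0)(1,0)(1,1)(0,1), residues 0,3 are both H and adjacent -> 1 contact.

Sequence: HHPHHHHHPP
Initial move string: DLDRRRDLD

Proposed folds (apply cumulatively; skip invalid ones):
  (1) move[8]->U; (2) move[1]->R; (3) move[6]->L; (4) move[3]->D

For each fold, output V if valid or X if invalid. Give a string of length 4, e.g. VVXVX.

Answer: XVXV

Derivation:
Initial: DLDRRRDLD -> [(0, 0), (0, -1), (-1, -1), (-1, -2), (0, -2), (1, -2), (2, -2), (2, -3), (1, -3), (1, -4)]
Fold 1: move[8]->U => DLDRRRDLU INVALID (collision), skipped
Fold 2: move[1]->R => DRDRRRDLD VALID
Fold 3: move[6]->L => DRDRRRLLD INVALID (collision), skipped
Fold 4: move[3]->D => DRDDRRDLD VALID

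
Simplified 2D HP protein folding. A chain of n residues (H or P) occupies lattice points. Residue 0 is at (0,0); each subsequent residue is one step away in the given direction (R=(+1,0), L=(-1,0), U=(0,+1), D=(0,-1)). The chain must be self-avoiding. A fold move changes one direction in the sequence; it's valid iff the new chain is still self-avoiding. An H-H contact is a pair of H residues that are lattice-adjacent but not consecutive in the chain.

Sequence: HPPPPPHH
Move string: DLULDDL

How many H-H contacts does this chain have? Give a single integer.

Answer: 0

Derivation:
Positions: [(0, 0), (0, -1), (-1, -1), (-1, 0), (-2, 0), (-2, -1), (-2, -2), (-3, -2)]
No H-H contacts found.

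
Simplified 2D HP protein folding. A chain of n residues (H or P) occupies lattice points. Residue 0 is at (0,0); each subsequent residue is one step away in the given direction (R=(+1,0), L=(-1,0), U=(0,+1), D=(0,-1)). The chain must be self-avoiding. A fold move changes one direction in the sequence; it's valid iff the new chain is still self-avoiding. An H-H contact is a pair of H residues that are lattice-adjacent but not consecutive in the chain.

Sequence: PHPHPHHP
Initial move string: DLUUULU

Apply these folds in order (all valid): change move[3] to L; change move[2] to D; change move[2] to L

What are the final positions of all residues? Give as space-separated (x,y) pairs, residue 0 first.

Initial moves: DLUUULU
Fold: move[3]->L => DLULULU (positions: [(0, 0), (0, -1), (-1, -1), (-1, 0), (-2, 0), (-2, 1), (-3, 1), (-3, 2)])
Fold: move[2]->D => DLDLULU (positions: [(0, 0), (0, -1), (-1, -1), (-1, -2), (-2, -2), (-2, -1), (-3, -1), (-3, 0)])
Fold: move[2]->L => DLLLULU (positions: [(0, 0), (0, -1), (-1, -1), (-2, -1), (-3, -1), (-3, 0), (-4, 0), (-4, 1)])

Answer: (0,0) (0,-1) (-1,-1) (-2,-1) (-3,-1) (-3,0) (-4,0) (-4,1)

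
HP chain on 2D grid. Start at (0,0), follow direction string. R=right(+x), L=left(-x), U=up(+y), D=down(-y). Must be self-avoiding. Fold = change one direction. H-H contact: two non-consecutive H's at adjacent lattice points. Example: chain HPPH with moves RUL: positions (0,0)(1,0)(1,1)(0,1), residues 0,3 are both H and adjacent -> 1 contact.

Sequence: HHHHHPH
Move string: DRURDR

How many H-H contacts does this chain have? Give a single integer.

Answer: 1

Derivation:
Positions: [(0, 0), (0, -1), (1, -1), (1, 0), (2, 0), (2, -1), (3, -1)]
H-H contact: residue 0 @(0,0) - residue 3 @(1, 0)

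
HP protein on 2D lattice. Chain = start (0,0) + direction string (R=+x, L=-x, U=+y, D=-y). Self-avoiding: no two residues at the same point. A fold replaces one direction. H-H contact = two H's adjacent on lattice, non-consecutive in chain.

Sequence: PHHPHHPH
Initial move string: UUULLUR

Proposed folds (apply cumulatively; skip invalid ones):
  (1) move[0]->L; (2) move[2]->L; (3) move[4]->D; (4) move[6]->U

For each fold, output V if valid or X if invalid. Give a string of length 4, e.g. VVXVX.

Initial: UUULLUR -> [(0, 0), (0, 1), (0, 2), (0, 3), (-1, 3), (-2, 3), (-2, 4), (-1, 4)]
Fold 1: move[0]->L => LUULLUR VALID
Fold 2: move[2]->L => LULLLUR VALID
Fold 3: move[4]->D => LULLDUR INVALID (collision), skipped
Fold 4: move[6]->U => LULLLUU VALID

Answer: VVXV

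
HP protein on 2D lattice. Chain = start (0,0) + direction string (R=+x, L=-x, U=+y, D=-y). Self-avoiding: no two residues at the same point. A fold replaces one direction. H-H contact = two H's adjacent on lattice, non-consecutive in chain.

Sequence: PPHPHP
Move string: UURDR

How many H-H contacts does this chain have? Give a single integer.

Positions: [(0, 0), (0, 1), (0, 2), (1, 2), (1, 1), (2, 1)]
No H-H contacts found.

Answer: 0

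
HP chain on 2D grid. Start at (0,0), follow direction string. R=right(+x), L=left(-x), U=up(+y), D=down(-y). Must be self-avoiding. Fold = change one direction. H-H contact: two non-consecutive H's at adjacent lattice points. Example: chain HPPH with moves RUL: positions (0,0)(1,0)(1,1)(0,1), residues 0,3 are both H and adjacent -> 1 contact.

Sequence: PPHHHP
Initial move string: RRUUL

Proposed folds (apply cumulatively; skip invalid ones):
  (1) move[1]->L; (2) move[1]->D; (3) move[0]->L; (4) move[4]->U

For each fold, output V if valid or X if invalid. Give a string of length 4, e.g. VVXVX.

Answer: XXXV

Derivation:
Initial: RRUUL -> [(0, 0), (1, 0), (2, 0), (2, 1), (2, 2), (1, 2)]
Fold 1: move[1]->L => RLUUL INVALID (collision), skipped
Fold 2: move[1]->D => RDUUL INVALID (collision), skipped
Fold 3: move[0]->L => LRUUL INVALID (collision), skipped
Fold 4: move[4]->U => RRUUU VALID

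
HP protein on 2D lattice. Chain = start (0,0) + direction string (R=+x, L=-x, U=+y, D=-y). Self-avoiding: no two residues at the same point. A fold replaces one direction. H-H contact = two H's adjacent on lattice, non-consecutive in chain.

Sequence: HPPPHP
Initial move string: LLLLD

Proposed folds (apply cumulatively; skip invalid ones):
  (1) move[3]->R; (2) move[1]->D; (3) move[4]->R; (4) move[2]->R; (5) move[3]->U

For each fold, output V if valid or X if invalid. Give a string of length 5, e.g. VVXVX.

Answer: XVXXX

Derivation:
Initial: LLLLD -> [(0, 0), (-1, 0), (-2, 0), (-3, 0), (-4, 0), (-4, -1)]
Fold 1: move[3]->R => LLLRD INVALID (collision), skipped
Fold 2: move[1]->D => LDLLD VALID
Fold 3: move[4]->R => LDLLR INVALID (collision), skipped
Fold 4: move[2]->R => LDRLD INVALID (collision), skipped
Fold 5: move[3]->U => LDLUD INVALID (collision), skipped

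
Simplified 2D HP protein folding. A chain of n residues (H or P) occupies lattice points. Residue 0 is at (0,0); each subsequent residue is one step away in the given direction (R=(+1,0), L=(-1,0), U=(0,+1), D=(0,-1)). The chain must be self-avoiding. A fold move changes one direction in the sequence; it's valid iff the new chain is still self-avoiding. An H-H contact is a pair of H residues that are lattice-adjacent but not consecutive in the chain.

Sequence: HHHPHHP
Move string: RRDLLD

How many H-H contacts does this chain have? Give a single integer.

Positions: [(0, 0), (1, 0), (2, 0), (2, -1), (1, -1), (0, -1), (0, -2)]
H-H contact: residue 0 @(0,0) - residue 5 @(0, -1)
H-H contact: residue 1 @(1,0) - residue 4 @(1, -1)

Answer: 2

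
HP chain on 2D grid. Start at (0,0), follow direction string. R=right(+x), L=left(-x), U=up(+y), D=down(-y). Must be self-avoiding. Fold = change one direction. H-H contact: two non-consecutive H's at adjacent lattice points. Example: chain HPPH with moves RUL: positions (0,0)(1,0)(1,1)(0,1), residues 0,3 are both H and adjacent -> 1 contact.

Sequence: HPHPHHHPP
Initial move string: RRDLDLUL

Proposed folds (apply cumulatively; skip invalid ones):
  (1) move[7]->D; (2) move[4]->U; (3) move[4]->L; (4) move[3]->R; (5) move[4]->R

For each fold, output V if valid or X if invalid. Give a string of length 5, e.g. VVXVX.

Answer: XXVXX

Derivation:
Initial: RRDLDLUL -> [(0, 0), (1, 0), (2, 0), (2, -1), (1, -1), (1, -2), (0, -2), (0, -1), (-1, -1)]
Fold 1: move[7]->D => RRDLDLUD INVALID (collision), skipped
Fold 2: move[4]->U => RRDLULUL INVALID (collision), skipped
Fold 3: move[4]->L => RRDLLLUL VALID
Fold 4: move[3]->R => RRDRLLUL INVALID (collision), skipped
Fold 5: move[4]->R => RRDLRLUL INVALID (collision), skipped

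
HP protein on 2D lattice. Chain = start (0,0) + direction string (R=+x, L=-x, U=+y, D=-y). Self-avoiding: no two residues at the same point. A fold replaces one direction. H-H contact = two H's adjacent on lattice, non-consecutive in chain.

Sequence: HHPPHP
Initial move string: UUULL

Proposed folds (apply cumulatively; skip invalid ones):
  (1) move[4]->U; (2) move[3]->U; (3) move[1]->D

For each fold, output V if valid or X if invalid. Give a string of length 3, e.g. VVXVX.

Answer: VVX

Derivation:
Initial: UUULL -> [(0, 0), (0, 1), (0, 2), (0, 3), (-1, 3), (-2, 3)]
Fold 1: move[4]->U => UUULU VALID
Fold 2: move[3]->U => UUUUU VALID
Fold 3: move[1]->D => UDUUU INVALID (collision), skipped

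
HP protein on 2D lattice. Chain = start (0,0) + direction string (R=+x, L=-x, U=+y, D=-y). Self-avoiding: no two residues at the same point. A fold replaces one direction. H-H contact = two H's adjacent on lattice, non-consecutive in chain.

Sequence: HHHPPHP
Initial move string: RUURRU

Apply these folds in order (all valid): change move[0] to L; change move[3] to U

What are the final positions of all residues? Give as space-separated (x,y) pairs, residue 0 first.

Answer: (0,0) (-1,0) (-1,1) (-1,2) (-1,3) (0,3) (0,4)

Derivation:
Initial moves: RUURRU
Fold: move[0]->L => LUURRU (positions: [(0, 0), (-1, 0), (-1, 1), (-1, 2), (0, 2), (1, 2), (1, 3)])
Fold: move[3]->U => LUUURU (positions: [(0, 0), (-1, 0), (-1, 1), (-1, 2), (-1, 3), (0, 3), (0, 4)])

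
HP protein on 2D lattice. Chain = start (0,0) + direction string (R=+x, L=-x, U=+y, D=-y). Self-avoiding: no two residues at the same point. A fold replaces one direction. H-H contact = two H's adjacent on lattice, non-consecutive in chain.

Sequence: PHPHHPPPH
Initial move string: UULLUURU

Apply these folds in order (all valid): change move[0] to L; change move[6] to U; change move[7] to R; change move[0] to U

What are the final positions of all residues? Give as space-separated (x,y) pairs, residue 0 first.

Answer: (0,0) (0,1) (0,2) (-1,2) (-2,2) (-2,3) (-2,4) (-2,5) (-1,5)

Derivation:
Initial moves: UULLUURU
Fold: move[0]->L => LULLUURU (positions: [(0, 0), (-1, 0), (-1, 1), (-2, 1), (-3, 1), (-3, 2), (-3, 3), (-2, 3), (-2, 4)])
Fold: move[6]->U => LULLUUUU (positions: [(0, 0), (-1, 0), (-1, 1), (-2, 1), (-3, 1), (-3, 2), (-3, 3), (-3, 4), (-3, 5)])
Fold: move[7]->R => LULLUUUR (positions: [(0, 0), (-1, 0), (-1, 1), (-2, 1), (-3, 1), (-3, 2), (-3, 3), (-3, 4), (-2, 4)])
Fold: move[0]->U => UULLUUUR (positions: [(0, 0), (0, 1), (0, 2), (-1, 2), (-2, 2), (-2, 3), (-2, 4), (-2, 5), (-1, 5)])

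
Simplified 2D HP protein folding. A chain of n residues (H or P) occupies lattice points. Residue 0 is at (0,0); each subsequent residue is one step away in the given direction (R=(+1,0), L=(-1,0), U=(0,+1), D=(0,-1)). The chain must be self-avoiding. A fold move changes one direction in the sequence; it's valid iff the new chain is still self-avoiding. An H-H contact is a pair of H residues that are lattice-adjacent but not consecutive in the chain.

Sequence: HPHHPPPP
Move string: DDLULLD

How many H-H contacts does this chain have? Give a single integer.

Answer: 0

Derivation:
Positions: [(0, 0), (0, -1), (0, -2), (-1, -2), (-1, -1), (-2, -1), (-3, -1), (-3, -2)]
No H-H contacts found.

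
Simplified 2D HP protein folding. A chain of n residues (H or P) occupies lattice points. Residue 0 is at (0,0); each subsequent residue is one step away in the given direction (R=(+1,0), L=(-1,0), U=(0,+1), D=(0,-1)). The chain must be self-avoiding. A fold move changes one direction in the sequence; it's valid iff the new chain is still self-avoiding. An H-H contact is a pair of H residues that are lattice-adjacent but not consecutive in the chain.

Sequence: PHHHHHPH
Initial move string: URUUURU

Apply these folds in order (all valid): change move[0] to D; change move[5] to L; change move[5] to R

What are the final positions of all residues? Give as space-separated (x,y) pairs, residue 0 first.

Answer: (0,0) (0,-1) (1,-1) (1,0) (1,1) (1,2) (2,2) (2,3)

Derivation:
Initial moves: URUUURU
Fold: move[0]->D => DRUUURU (positions: [(0, 0), (0, -1), (1, -1), (1, 0), (1, 1), (1, 2), (2, 2), (2, 3)])
Fold: move[5]->L => DRUUULU (positions: [(0, 0), (0, -1), (1, -1), (1, 0), (1, 1), (1, 2), (0, 2), (0, 3)])
Fold: move[5]->R => DRUUURU (positions: [(0, 0), (0, -1), (1, -1), (1, 0), (1, 1), (1, 2), (2, 2), (2, 3)])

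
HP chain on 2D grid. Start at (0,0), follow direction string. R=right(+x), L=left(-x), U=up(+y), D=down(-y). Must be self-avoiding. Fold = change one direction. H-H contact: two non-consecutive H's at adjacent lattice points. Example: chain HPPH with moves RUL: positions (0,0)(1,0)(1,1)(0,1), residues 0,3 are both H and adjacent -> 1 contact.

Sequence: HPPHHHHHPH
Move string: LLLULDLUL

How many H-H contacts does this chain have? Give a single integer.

Answer: 1

Derivation:
Positions: [(0, 0), (-1, 0), (-2, 0), (-3, 0), (-3, 1), (-4, 1), (-4, 0), (-5, 0), (-5, 1), (-6, 1)]
H-H contact: residue 3 @(-3,0) - residue 6 @(-4, 0)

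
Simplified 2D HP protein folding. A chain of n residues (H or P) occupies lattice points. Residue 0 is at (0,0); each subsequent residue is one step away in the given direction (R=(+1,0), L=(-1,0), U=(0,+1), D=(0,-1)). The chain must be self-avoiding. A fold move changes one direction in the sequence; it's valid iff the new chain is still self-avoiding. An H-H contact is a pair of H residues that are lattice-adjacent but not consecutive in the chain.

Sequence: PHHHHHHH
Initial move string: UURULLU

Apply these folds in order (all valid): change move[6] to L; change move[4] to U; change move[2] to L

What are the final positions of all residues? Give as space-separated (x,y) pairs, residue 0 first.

Initial moves: UURULLU
Fold: move[6]->L => UURULLL (positions: [(0, 0), (0, 1), (0, 2), (1, 2), (1, 3), (0, 3), (-1, 3), (-2, 3)])
Fold: move[4]->U => UURUULL (positions: [(0, 0), (0, 1), (0, 2), (1, 2), (1, 3), (1, 4), (0, 4), (-1, 4)])
Fold: move[2]->L => UULUULL (positions: [(0, 0), (0, 1), (0, 2), (-1, 2), (-1, 3), (-1, 4), (-2, 4), (-3, 4)])

Answer: (0,0) (0,1) (0,2) (-1,2) (-1,3) (-1,4) (-2,4) (-3,4)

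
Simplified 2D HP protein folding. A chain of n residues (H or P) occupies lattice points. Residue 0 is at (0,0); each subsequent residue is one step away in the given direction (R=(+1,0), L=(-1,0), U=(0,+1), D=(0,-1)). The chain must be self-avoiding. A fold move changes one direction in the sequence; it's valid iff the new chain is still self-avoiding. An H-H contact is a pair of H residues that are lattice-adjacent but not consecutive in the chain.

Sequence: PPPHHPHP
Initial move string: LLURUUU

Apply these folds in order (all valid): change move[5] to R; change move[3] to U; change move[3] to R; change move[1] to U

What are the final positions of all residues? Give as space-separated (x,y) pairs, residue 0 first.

Initial moves: LLURUUU
Fold: move[5]->R => LLURURU (positions: [(0, 0), (-1, 0), (-2, 0), (-2, 1), (-1, 1), (-1, 2), (0, 2), (0, 3)])
Fold: move[3]->U => LLUUURU (positions: [(0, 0), (-1, 0), (-2, 0), (-2, 1), (-2, 2), (-2, 3), (-1, 3), (-1, 4)])
Fold: move[3]->R => LLURURU (positions: [(0, 0), (-1, 0), (-2, 0), (-2, 1), (-1, 1), (-1, 2), (0, 2), (0, 3)])
Fold: move[1]->U => LUURURU (positions: [(0, 0), (-1, 0), (-1, 1), (-1, 2), (0, 2), (0, 3), (1, 3), (1, 4)])

Answer: (0,0) (-1,0) (-1,1) (-1,2) (0,2) (0,3) (1,3) (1,4)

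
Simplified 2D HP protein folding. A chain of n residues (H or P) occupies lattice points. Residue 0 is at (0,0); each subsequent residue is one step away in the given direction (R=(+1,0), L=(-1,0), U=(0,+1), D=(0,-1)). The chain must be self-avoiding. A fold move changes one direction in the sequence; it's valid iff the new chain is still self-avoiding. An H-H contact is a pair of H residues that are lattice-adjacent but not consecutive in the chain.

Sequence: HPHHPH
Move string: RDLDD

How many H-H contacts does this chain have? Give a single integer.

Answer: 1

Derivation:
Positions: [(0, 0), (1, 0), (1, -1), (0, -1), (0, -2), (0, -3)]
H-H contact: residue 0 @(0,0) - residue 3 @(0, -1)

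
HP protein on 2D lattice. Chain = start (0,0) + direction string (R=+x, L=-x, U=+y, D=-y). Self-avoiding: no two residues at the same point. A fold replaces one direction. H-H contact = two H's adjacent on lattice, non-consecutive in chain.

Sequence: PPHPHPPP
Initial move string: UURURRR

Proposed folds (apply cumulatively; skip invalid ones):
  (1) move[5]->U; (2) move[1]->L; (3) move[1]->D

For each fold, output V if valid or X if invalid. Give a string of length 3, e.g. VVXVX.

Initial: UURURRR -> [(0, 0), (0, 1), (0, 2), (1, 2), (1, 3), (2, 3), (3, 3), (4, 3)]
Fold 1: move[5]->U => UURURUR VALID
Fold 2: move[1]->L => ULRURUR INVALID (collision), skipped
Fold 3: move[1]->D => UDRURUR INVALID (collision), skipped

Answer: VXX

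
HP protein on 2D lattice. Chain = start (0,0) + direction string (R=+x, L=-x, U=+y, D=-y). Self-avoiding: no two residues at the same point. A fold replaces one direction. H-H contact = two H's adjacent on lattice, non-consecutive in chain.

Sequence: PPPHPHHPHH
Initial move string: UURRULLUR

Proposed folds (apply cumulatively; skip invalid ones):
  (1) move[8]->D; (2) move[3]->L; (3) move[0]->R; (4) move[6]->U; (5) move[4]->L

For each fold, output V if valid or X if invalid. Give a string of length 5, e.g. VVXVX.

Initial: UURRULLUR -> [(0, 0), (0, 1), (0, 2), (1, 2), (2, 2), (2, 3), (1, 3), (0, 3), (0, 4), (1, 4)]
Fold 1: move[8]->D => UURRULLUD INVALID (collision), skipped
Fold 2: move[3]->L => UURLULLUR INVALID (collision), skipped
Fold 3: move[0]->R => RURRULLUR VALID
Fold 4: move[6]->U => RURRULUUR VALID
Fold 5: move[4]->L => RURRLLUUR INVALID (collision), skipped

Answer: XXVVX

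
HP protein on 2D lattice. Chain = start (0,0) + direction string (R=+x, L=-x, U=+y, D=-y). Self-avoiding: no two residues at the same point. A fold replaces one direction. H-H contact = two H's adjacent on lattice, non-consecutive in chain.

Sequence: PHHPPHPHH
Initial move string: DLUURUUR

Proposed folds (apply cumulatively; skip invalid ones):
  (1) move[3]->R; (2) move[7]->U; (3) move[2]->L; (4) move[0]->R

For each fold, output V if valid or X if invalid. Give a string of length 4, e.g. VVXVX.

Initial: DLUURUUR -> [(0, 0), (0, -1), (-1, -1), (-1, 0), (-1, 1), (0, 1), (0, 2), (0, 3), (1, 3)]
Fold 1: move[3]->R => DLURRUUR INVALID (collision), skipped
Fold 2: move[7]->U => DLUURUUU VALID
Fold 3: move[2]->L => DLLURUUU VALID
Fold 4: move[0]->R => RLLURUUU INVALID (collision), skipped

Answer: XVVX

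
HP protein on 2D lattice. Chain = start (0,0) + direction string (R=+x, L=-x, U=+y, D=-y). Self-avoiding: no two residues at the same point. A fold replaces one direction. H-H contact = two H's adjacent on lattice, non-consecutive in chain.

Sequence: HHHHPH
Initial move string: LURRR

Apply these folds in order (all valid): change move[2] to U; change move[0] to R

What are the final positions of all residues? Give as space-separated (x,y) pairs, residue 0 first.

Answer: (0,0) (1,0) (1,1) (1,2) (2,2) (3,2)

Derivation:
Initial moves: LURRR
Fold: move[2]->U => LUURR (positions: [(0, 0), (-1, 0), (-1, 1), (-1, 2), (0, 2), (1, 2)])
Fold: move[0]->R => RUURR (positions: [(0, 0), (1, 0), (1, 1), (1, 2), (2, 2), (3, 2)])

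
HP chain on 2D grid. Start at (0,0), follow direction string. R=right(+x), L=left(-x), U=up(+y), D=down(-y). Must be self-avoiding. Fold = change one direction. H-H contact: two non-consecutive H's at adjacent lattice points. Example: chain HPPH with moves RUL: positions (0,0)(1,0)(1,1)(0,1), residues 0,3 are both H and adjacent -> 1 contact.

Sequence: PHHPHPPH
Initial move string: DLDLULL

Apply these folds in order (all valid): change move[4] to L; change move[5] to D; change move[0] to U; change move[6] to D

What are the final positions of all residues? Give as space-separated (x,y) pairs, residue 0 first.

Answer: (0,0) (0,1) (-1,1) (-1,0) (-2,0) (-3,0) (-3,-1) (-3,-2)

Derivation:
Initial moves: DLDLULL
Fold: move[4]->L => DLDLLLL (positions: [(0, 0), (0, -1), (-1, -1), (-1, -2), (-2, -2), (-3, -2), (-4, -2), (-5, -2)])
Fold: move[5]->D => DLDLLDL (positions: [(0, 0), (0, -1), (-1, -1), (-1, -2), (-2, -2), (-3, -2), (-3, -3), (-4, -3)])
Fold: move[0]->U => ULDLLDL (positions: [(0, 0), (0, 1), (-1, 1), (-1, 0), (-2, 0), (-3, 0), (-3, -1), (-4, -1)])
Fold: move[6]->D => ULDLLDD (positions: [(0, 0), (0, 1), (-1, 1), (-1, 0), (-2, 0), (-3, 0), (-3, -1), (-3, -2)])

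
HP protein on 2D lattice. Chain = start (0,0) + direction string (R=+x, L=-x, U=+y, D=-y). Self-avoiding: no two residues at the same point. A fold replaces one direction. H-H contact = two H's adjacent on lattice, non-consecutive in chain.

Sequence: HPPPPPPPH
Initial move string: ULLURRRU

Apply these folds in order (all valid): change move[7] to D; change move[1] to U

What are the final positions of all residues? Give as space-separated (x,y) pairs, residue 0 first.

Answer: (0,0) (0,1) (0,2) (-1,2) (-1,3) (0,3) (1,3) (2,3) (2,2)

Derivation:
Initial moves: ULLURRRU
Fold: move[7]->D => ULLURRRD (positions: [(0, 0), (0, 1), (-1, 1), (-2, 1), (-2, 2), (-1, 2), (0, 2), (1, 2), (1, 1)])
Fold: move[1]->U => UULURRRD (positions: [(0, 0), (0, 1), (0, 2), (-1, 2), (-1, 3), (0, 3), (1, 3), (2, 3), (2, 2)])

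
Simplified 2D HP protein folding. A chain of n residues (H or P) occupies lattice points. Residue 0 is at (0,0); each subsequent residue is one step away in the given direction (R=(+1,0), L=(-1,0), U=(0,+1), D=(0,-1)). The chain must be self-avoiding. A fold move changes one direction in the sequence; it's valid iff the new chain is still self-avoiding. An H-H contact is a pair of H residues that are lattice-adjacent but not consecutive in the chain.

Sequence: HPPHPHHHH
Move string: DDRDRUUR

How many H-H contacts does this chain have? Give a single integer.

Answer: 1

Derivation:
Positions: [(0, 0), (0, -1), (0, -2), (1, -2), (1, -3), (2, -3), (2, -2), (2, -1), (3, -1)]
H-H contact: residue 3 @(1,-2) - residue 6 @(2, -2)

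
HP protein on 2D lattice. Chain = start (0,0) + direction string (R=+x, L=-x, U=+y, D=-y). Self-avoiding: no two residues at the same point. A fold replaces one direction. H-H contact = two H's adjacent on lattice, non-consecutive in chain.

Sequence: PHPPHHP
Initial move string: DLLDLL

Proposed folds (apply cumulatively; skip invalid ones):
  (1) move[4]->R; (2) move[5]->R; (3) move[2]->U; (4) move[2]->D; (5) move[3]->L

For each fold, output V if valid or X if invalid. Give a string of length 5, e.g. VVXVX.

Initial: DLLDLL -> [(0, 0), (0, -1), (-1, -1), (-2, -1), (-2, -2), (-3, -2), (-4, -2)]
Fold 1: move[4]->R => DLLDRL INVALID (collision), skipped
Fold 2: move[5]->R => DLLDLR INVALID (collision), skipped
Fold 3: move[2]->U => DLUDLL INVALID (collision), skipped
Fold 4: move[2]->D => DLDDLL VALID
Fold 5: move[3]->L => DLDLLL VALID

Answer: XXXVV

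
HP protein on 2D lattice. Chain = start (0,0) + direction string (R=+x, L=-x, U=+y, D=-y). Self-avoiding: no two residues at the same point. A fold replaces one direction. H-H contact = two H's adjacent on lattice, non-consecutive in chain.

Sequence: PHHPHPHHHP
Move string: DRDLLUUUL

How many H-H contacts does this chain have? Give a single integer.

Answer: 2

Derivation:
Positions: [(0, 0), (0, -1), (1, -1), (1, -2), (0, -2), (-1, -2), (-1, -1), (-1, 0), (-1, 1), (-2, 1)]
H-H contact: residue 1 @(0,-1) - residue 6 @(-1, -1)
H-H contact: residue 1 @(0,-1) - residue 4 @(0, -2)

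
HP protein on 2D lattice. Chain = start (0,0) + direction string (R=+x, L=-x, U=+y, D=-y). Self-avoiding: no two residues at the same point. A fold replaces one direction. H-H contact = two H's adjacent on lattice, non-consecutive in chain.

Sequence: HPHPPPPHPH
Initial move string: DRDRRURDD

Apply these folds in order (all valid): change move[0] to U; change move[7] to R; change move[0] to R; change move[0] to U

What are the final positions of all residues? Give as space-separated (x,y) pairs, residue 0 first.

Initial moves: DRDRRURDD
Fold: move[0]->U => URDRRURDD (positions: [(0, 0), (0, 1), (1, 1), (1, 0), (2, 0), (3, 0), (3, 1), (4, 1), (4, 0), (4, -1)])
Fold: move[7]->R => URDRRURRD (positions: [(0, 0), (0, 1), (1, 1), (1, 0), (2, 0), (3, 0), (3, 1), (4, 1), (5, 1), (5, 0)])
Fold: move[0]->R => RRDRRURRD (positions: [(0, 0), (1, 0), (2, 0), (2, -1), (3, -1), (4, -1), (4, 0), (5, 0), (6, 0), (6, -1)])
Fold: move[0]->U => URDRRURRD (positions: [(0, 0), (0, 1), (1, 1), (1, 0), (2, 0), (3, 0), (3, 1), (4, 1), (5, 1), (5, 0)])

Answer: (0,0) (0,1) (1,1) (1,0) (2,0) (3,0) (3,1) (4,1) (5,1) (5,0)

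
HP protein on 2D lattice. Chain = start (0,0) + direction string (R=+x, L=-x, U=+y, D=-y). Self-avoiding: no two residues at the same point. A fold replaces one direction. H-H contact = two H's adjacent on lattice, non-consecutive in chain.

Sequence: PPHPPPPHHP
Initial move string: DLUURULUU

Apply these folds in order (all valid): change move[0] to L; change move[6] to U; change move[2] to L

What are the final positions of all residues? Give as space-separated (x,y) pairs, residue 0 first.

Initial moves: DLUURULUU
Fold: move[0]->L => LLUURULUU (positions: [(0, 0), (-1, 0), (-2, 0), (-2, 1), (-2, 2), (-1, 2), (-1, 3), (-2, 3), (-2, 4), (-2, 5)])
Fold: move[6]->U => LLUURUUUU (positions: [(0, 0), (-1, 0), (-2, 0), (-2, 1), (-2, 2), (-1, 2), (-1, 3), (-1, 4), (-1, 5), (-1, 6)])
Fold: move[2]->L => LLLURUUUU (positions: [(0, 0), (-1, 0), (-2, 0), (-3, 0), (-3, 1), (-2, 1), (-2, 2), (-2, 3), (-2, 4), (-2, 5)])

Answer: (0,0) (-1,0) (-2,0) (-3,0) (-3,1) (-2,1) (-2,2) (-2,3) (-2,4) (-2,5)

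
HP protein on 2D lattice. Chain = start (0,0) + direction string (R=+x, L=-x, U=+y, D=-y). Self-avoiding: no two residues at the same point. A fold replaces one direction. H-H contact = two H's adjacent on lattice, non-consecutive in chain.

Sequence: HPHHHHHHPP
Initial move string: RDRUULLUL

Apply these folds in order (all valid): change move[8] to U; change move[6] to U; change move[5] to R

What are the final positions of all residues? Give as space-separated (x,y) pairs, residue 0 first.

Initial moves: RDRUULLUL
Fold: move[8]->U => RDRUULLUU (positions: [(0, 0), (1, 0), (1, -1), (2, -1), (2, 0), (2, 1), (1, 1), (0, 1), (0, 2), (0, 3)])
Fold: move[6]->U => RDRUULUUU (positions: [(0, 0), (1, 0), (1, -1), (2, -1), (2, 0), (2, 1), (1, 1), (1, 2), (1, 3), (1, 4)])
Fold: move[5]->R => RDRUURUUU (positions: [(0, 0), (1, 0), (1, -1), (2, -1), (2, 0), (2, 1), (3, 1), (3, 2), (3, 3), (3, 4)])

Answer: (0,0) (1,0) (1,-1) (2,-1) (2,0) (2,1) (3,1) (3,2) (3,3) (3,4)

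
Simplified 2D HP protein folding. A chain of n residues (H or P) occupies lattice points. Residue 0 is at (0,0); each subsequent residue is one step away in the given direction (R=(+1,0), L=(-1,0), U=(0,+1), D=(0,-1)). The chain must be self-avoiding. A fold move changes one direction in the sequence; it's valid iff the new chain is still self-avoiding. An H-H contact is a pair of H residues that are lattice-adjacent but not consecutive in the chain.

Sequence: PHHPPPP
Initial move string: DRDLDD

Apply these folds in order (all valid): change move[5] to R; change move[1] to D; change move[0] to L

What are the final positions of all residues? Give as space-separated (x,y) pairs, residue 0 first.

Answer: (0,0) (-1,0) (-1,-1) (-1,-2) (-2,-2) (-2,-3) (-1,-3)

Derivation:
Initial moves: DRDLDD
Fold: move[5]->R => DRDLDR (positions: [(0, 0), (0, -1), (1, -1), (1, -2), (0, -2), (0, -3), (1, -3)])
Fold: move[1]->D => DDDLDR (positions: [(0, 0), (0, -1), (0, -2), (0, -3), (-1, -3), (-1, -4), (0, -4)])
Fold: move[0]->L => LDDLDR (positions: [(0, 0), (-1, 0), (-1, -1), (-1, -2), (-2, -2), (-2, -3), (-1, -3)])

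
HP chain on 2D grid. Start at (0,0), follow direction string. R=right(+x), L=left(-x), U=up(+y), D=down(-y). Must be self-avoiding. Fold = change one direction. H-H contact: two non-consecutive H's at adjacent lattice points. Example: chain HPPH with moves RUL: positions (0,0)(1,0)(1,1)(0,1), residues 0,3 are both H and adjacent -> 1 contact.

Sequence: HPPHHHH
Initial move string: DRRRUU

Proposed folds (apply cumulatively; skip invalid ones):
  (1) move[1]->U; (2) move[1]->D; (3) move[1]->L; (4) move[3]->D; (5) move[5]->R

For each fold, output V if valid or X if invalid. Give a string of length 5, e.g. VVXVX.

Answer: XVXXV

Derivation:
Initial: DRRRUU -> [(0, 0), (0, -1), (1, -1), (2, -1), (3, -1), (3, 0), (3, 1)]
Fold 1: move[1]->U => DURRUU INVALID (collision), skipped
Fold 2: move[1]->D => DDRRUU VALID
Fold 3: move[1]->L => DLRRUU INVALID (collision), skipped
Fold 4: move[3]->D => DDRDUU INVALID (collision), skipped
Fold 5: move[5]->R => DDRRUR VALID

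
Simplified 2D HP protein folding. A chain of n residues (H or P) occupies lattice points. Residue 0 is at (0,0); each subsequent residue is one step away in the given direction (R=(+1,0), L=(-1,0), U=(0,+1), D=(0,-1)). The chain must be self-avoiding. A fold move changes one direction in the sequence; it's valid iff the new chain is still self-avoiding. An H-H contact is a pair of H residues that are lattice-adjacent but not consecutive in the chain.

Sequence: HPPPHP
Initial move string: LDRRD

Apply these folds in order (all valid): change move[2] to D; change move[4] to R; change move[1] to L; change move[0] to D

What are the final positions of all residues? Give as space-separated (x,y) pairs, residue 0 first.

Answer: (0,0) (0,-1) (-1,-1) (-1,-2) (0,-2) (1,-2)

Derivation:
Initial moves: LDRRD
Fold: move[2]->D => LDDRD (positions: [(0, 0), (-1, 0), (-1, -1), (-1, -2), (0, -2), (0, -3)])
Fold: move[4]->R => LDDRR (positions: [(0, 0), (-1, 0), (-1, -1), (-1, -2), (0, -2), (1, -2)])
Fold: move[1]->L => LLDRR (positions: [(0, 0), (-1, 0), (-2, 0), (-2, -1), (-1, -1), (0, -1)])
Fold: move[0]->D => DLDRR (positions: [(0, 0), (0, -1), (-1, -1), (-1, -2), (0, -2), (1, -2)])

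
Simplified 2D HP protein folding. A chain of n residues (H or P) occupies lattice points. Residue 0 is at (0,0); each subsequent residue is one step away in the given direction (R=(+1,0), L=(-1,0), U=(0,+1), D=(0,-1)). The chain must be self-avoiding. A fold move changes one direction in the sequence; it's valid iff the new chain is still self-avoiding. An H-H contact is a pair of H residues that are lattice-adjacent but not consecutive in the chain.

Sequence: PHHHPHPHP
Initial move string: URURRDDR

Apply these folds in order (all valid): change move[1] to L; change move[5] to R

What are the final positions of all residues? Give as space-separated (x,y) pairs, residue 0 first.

Initial moves: URURRDDR
Fold: move[1]->L => ULURRDDR (positions: [(0, 0), (0, 1), (-1, 1), (-1, 2), (0, 2), (1, 2), (1, 1), (1, 0), (2, 0)])
Fold: move[5]->R => ULURRRDR (positions: [(0, 0), (0, 1), (-1, 1), (-1, 2), (0, 2), (1, 2), (2, 2), (2, 1), (3, 1)])

Answer: (0,0) (0,1) (-1,1) (-1,2) (0,2) (1,2) (2,2) (2,1) (3,1)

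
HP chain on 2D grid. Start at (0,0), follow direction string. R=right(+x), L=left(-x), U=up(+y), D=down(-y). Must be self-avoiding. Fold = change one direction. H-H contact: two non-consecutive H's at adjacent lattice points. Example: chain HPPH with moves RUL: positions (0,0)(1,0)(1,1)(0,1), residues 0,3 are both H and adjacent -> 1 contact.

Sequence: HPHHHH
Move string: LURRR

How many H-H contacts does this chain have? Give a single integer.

Answer: 1

Derivation:
Positions: [(0, 0), (-1, 0), (-1, 1), (0, 1), (1, 1), (2, 1)]
H-H contact: residue 0 @(0,0) - residue 3 @(0, 1)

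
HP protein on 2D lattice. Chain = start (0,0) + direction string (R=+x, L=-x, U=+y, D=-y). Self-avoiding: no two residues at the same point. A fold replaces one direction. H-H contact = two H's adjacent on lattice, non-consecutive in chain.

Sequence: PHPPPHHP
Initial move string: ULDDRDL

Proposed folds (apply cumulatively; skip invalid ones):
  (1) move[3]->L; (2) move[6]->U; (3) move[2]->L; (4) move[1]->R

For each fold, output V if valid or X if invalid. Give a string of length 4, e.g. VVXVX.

Answer: XXVX

Derivation:
Initial: ULDDRDL -> [(0, 0), (0, 1), (-1, 1), (-1, 0), (-1, -1), (0, -1), (0, -2), (-1, -2)]
Fold 1: move[3]->L => ULDLRDL INVALID (collision), skipped
Fold 2: move[6]->U => ULDDRDU INVALID (collision), skipped
Fold 3: move[2]->L => ULLDRDL VALID
Fold 4: move[1]->R => URLDRDL INVALID (collision), skipped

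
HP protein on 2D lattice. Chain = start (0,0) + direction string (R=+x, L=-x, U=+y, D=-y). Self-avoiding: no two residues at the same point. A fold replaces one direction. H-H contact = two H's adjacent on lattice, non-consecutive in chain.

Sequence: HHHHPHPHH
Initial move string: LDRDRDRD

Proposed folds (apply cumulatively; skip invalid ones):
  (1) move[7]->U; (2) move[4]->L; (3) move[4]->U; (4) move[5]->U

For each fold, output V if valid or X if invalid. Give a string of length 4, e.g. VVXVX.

Initial: LDRDRDRD -> [(0, 0), (-1, 0), (-1, -1), (0, -1), (0, -2), (1, -2), (1, -3), (2, -3), (2, -4)]
Fold 1: move[7]->U => LDRDRDRU VALID
Fold 2: move[4]->L => LDRDLDRU INVALID (collision), skipped
Fold 3: move[4]->U => LDRDUDRU INVALID (collision), skipped
Fold 4: move[5]->U => LDRDRURU VALID

Answer: VXXV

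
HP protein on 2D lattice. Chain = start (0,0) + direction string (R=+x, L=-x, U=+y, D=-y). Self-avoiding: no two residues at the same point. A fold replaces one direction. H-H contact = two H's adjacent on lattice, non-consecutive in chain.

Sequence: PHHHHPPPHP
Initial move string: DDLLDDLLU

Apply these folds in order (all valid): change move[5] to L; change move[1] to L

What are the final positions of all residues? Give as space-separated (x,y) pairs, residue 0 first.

Initial moves: DDLLDDLLU
Fold: move[5]->L => DDLLDLLLU (positions: [(0, 0), (0, -1), (0, -2), (-1, -2), (-2, -2), (-2, -3), (-3, -3), (-4, -3), (-5, -3), (-5, -2)])
Fold: move[1]->L => DLLLDLLLU (positions: [(0, 0), (0, -1), (-1, -1), (-2, -1), (-3, -1), (-3, -2), (-4, -2), (-5, -2), (-6, -2), (-6, -1)])

Answer: (0,0) (0,-1) (-1,-1) (-2,-1) (-3,-1) (-3,-2) (-4,-2) (-5,-2) (-6,-2) (-6,-1)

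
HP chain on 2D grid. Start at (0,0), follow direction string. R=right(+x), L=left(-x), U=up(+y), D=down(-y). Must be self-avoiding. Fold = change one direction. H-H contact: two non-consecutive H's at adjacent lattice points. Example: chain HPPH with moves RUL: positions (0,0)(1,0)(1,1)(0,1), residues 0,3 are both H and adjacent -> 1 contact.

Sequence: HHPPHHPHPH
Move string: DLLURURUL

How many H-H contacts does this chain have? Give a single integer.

Positions: [(0, 0), (0, -1), (-1, -1), (-2, -1), (-2, 0), (-1, 0), (-1, 1), (0, 1), (0, 2), (-1, 2)]
H-H contact: residue 0 @(0,0) - residue 5 @(-1, 0)
H-H contact: residue 0 @(0,0) - residue 7 @(0, 1)

Answer: 2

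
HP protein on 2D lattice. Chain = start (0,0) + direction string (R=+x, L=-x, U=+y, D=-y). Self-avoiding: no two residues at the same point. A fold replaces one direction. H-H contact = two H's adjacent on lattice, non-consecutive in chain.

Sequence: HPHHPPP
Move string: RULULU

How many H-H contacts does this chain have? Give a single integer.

Positions: [(0, 0), (1, 0), (1, 1), (0, 1), (0, 2), (-1, 2), (-1, 3)]
H-H contact: residue 0 @(0,0) - residue 3 @(0, 1)

Answer: 1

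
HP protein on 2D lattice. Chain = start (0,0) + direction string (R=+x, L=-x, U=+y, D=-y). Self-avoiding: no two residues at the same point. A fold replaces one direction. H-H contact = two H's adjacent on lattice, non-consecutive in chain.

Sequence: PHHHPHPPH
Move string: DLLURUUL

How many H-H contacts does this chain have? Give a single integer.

Positions: [(0, 0), (0, -1), (-1, -1), (-2, -1), (-2, 0), (-1, 0), (-1, 1), (-1, 2), (-2, 2)]
H-H contact: residue 2 @(-1,-1) - residue 5 @(-1, 0)

Answer: 1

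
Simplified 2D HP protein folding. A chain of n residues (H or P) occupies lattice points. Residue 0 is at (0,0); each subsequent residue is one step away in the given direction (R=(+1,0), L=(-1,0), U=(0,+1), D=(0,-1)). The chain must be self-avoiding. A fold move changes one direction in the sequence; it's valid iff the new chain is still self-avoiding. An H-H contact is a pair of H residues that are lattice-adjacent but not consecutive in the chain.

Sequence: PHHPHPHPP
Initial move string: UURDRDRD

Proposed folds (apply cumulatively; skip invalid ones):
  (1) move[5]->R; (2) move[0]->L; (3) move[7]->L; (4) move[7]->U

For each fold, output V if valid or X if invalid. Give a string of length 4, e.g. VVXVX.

Answer: VXXV

Derivation:
Initial: UURDRDRD -> [(0, 0), (0, 1), (0, 2), (1, 2), (1, 1), (2, 1), (2, 0), (3, 0), (3, -1)]
Fold 1: move[5]->R => UURDRRRD VALID
Fold 2: move[0]->L => LURDRRRD INVALID (collision), skipped
Fold 3: move[7]->L => UURDRRRL INVALID (collision), skipped
Fold 4: move[7]->U => UURDRRRU VALID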